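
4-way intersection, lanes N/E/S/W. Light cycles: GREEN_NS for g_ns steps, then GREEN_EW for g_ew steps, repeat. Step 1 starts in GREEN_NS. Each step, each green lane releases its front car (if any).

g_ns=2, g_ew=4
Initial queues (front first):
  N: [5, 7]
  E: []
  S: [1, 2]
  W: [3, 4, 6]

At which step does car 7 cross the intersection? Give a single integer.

Step 1 [NS]: N:car5-GO,E:wait,S:car1-GO,W:wait | queues: N=1 E=0 S=1 W=3
Step 2 [NS]: N:car7-GO,E:wait,S:car2-GO,W:wait | queues: N=0 E=0 S=0 W=3
Step 3 [EW]: N:wait,E:empty,S:wait,W:car3-GO | queues: N=0 E=0 S=0 W=2
Step 4 [EW]: N:wait,E:empty,S:wait,W:car4-GO | queues: N=0 E=0 S=0 W=1
Step 5 [EW]: N:wait,E:empty,S:wait,W:car6-GO | queues: N=0 E=0 S=0 W=0
Car 7 crosses at step 2

2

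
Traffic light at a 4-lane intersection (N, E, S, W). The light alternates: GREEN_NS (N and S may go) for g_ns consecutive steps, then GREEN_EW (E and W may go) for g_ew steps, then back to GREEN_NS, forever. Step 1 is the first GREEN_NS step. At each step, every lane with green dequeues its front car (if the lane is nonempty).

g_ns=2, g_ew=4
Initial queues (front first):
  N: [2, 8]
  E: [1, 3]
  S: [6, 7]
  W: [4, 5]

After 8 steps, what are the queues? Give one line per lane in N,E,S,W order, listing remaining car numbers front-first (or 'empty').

Step 1 [NS]: N:car2-GO,E:wait,S:car6-GO,W:wait | queues: N=1 E=2 S=1 W=2
Step 2 [NS]: N:car8-GO,E:wait,S:car7-GO,W:wait | queues: N=0 E=2 S=0 W=2
Step 3 [EW]: N:wait,E:car1-GO,S:wait,W:car4-GO | queues: N=0 E=1 S=0 W=1
Step 4 [EW]: N:wait,E:car3-GO,S:wait,W:car5-GO | queues: N=0 E=0 S=0 W=0

N: empty
E: empty
S: empty
W: empty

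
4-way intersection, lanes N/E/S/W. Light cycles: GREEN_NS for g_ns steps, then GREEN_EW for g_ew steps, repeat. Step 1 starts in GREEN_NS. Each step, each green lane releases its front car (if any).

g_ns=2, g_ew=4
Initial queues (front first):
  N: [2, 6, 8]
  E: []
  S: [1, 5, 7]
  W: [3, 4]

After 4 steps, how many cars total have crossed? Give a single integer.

Answer: 6

Derivation:
Step 1 [NS]: N:car2-GO,E:wait,S:car1-GO,W:wait | queues: N=2 E=0 S=2 W=2
Step 2 [NS]: N:car6-GO,E:wait,S:car5-GO,W:wait | queues: N=1 E=0 S=1 W=2
Step 3 [EW]: N:wait,E:empty,S:wait,W:car3-GO | queues: N=1 E=0 S=1 W=1
Step 4 [EW]: N:wait,E:empty,S:wait,W:car4-GO | queues: N=1 E=0 S=1 W=0
Cars crossed by step 4: 6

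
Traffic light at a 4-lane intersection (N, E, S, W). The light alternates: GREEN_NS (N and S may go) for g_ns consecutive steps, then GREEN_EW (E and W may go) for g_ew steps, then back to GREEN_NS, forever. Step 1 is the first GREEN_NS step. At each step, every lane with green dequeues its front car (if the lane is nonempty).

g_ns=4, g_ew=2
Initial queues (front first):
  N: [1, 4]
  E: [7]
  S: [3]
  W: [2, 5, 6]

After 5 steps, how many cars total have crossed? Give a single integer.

Answer: 5

Derivation:
Step 1 [NS]: N:car1-GO,E:wait,S:car3-GO,W:wait | queues: N=1 E=1 S=0 W=3
Step 2 [NS]: N:car4-GO,E:wait,S:empty,W:wait | queues: N=0 E=1 S=0 W=3
Step 3 [NS]: N:empty,E:wait,S:empty,W:wait | queues: N=0 E=1 S=0 W=3
Step 4 [NS]: N:empty,E:wait,S:empty,W:wait | queues: N=0 E=1 S=0 W=3
Step 5 [EW]: N:wait,E:car7-GO,S:wait,W:car2-GO | queues: N=0 E=0 S=0 W=2
Cars crossed by step 5: 5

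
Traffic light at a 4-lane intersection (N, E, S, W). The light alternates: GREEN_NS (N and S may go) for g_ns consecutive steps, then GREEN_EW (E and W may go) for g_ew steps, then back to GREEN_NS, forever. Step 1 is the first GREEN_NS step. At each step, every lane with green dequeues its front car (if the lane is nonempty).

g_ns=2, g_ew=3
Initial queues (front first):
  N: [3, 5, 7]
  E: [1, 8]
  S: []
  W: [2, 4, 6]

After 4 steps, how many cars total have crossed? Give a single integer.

Step 1 [NS]: N:car3-GO,E:wait,S:empty,W:wait | queues: N=2 E=2 S=0 W=3
Step 2 [NS]: N:car5-GO,E:wait,S:empty,W:wait | queues: N=1 E=2 S=0 W=3
Step 3 [EW]: N:wait,E:car1-GO,S:wait,W:car2-GO | queues: N=1 E=1 S=0 W=2
Step 4 [EW]: N:wait,E:car8-GO,S:wait,W:car4-GO | queues: N=1 E=0 S=0 W=1
Cars crossed by step 4: 6

Answer: 6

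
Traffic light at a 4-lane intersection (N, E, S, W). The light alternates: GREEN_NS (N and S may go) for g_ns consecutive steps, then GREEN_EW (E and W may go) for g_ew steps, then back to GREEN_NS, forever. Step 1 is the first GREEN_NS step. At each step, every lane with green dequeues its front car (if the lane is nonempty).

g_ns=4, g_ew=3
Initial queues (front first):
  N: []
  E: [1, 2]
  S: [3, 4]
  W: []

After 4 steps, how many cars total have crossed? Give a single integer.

Answer: 2

Derivation:
Step 1 [NS]: N:empty,E:wait,S:car3-GO,W:wait | queues: N=0 E=2 S=1 W=0
Step 2 [NS]: N:empty,E:wait,S:car4-GO,W:wait | queues: N=0 E=2 S=0 W=0
Step 3 [NS]: N:empty,E:wait,S:empty,W:wait | queues: N=0 E=2 S=0 W=0
Step 4 [NS]: N:empty,E:wait,S:empty,W:wait | queues: N=0 E=2 S=0 W=0
Cars crossed by step 4: 2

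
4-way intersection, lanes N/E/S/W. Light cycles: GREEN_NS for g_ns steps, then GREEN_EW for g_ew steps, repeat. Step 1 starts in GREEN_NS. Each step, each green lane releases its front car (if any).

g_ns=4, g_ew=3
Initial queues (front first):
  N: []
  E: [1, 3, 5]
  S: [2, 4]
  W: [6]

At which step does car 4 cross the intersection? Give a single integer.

Step 1 [NS]: N:empty,E:wait,S:car2-GO,W:wait | queues: N=0 E=3 S=1 W=1
Step 2 [NS]: N:empty,E:wait,S:car4-GO,W:wait | queues: N=0 E=3 S=0 W=1
Step 3 [NS]: N:empty,E:wait,S:empty,W:wait | queues: N=0 E=3 S=0 W=1
Step 4 [NS]: N:empty,E:wait,S:empty,W:wait | queues: N=0 E=3 S=0 W=1
Step 5 [EW]: N:wait,E:car1-GO,S:wait,W:car6-GO | queues: N=0 E=2 S=0 W=0
Step 6 [EW]: N:wait,E:car3-GO,S:wait,W:empty | queues: N=0 E=1 S=0 W=0
Step 7 [EW]: N:wait,E:car5-GO,S:wait,W:empty | queues: N=0 E=0 S=0 W=0
Car 4 crosses at step 2

2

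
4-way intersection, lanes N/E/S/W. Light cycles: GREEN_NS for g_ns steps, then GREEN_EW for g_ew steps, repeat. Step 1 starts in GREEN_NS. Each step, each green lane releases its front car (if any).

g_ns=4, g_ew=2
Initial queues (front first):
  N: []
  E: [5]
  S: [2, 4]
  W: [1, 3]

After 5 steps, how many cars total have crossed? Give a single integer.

Answer: 4

Derivation:
Step 1 [NS]: N:empty,E:wait,S:car2-GO,W:wait | queues: N=0 E=1 S=1 W=2
Step 2 [NS]: N:empty,E:wait,S:car4-GO,W:wait | queues: N=0 E=1 S=0 W=2
Step 3 [NS]: N:empty,E:wait,S:empty,W:wait | queues: N=0 E=1 S=0 W=2
Step 4 [NS]: N:empty,E:wait,S:empty,W:wait | queues: N=0 E=1 S=0 W=2
Step 5 [EW]: N:wait,E:car5-GO,S:wait,W:car1-GO | queues: N=0 E=0 S=0 W=1
Cars crossed by step 5: 4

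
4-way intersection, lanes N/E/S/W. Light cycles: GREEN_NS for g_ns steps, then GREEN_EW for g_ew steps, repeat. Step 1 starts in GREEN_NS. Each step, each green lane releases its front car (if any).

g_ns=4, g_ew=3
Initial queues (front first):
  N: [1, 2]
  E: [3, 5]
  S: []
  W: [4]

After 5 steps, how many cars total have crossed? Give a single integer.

Answer: 4

Derivation:
Step 1 [NS]: N:car1-GO,E:wait,S:empty,W:wait | queues: N=1 E=2 S=0 W=1
Step 2 [NS]: N:car2-GO,E:wait,S:empty,W:wait | queues: N=0 E=2 S=0 W=1
Step 3 [NS]: N:empty,E:wait,S:empty,W:wait | queues: N=0 E=2 S=0 W=1
Step 4 [NS]: N:empty,E:wait,S:empty,W:wait | queues: N=0 E=2 S=0 W=1
Step 5 [EW]: N:wait,E:car3-GO,S:wait,W:car4-GO | queues: N=0 E=1 S=0 W=0
Cars crossed by step 5: 4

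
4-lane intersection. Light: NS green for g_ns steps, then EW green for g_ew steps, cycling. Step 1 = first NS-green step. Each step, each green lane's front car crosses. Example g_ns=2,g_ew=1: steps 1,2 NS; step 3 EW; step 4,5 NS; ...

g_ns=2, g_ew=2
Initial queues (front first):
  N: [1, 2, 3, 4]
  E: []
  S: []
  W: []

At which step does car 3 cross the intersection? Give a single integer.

Step 1 [NS]: N:car1-GO,E:wait,S:empty,W:wait | queues: N=3 E=0 S=0 W=0
Step 2 [NS]: N:car2-GO,E:wait,S:empty,W:wait | queues: N=2 E=0 S=0 W=0
Step 3 [EW]: N:wait,E:empty,S:wait,W:empty | queues: N=2 E=0 S=0 W=0
Step 4 [EW]: N:wait,E:empty,S:wait,W:empty | queues: N=2 E=0 S=0 W=0
Step 5 [NS]: N:car3-GO,E:wait,S:empty,W:wait | queues: N=1 E=0 S=0 W=0
Step 6 [NS]: N:car4-GO,E:wait,S:empty,W:wait | queues: N=0 E=0 S=0 W=0
Car 3 crosses at step 5

5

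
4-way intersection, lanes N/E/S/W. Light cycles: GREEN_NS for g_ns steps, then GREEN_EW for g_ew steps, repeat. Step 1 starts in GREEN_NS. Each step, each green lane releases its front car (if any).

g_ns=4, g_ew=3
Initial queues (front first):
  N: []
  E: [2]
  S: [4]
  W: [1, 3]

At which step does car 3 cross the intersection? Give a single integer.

Step 1 [NS]: N:empty,E:wait,S:car4-GO,W:wait | queues: N=0 E=1 S=0 W=2
Step 2 [NS]: N:empty,E:wait,S:empty,W:wait | queues: N=0 E=1 S=0 W=2
Step 3 [NS]: N:empty,E:wait,S:empty,W:wait | queues: N=0 E=1 S=0 W=2
Step 4 [NS]: N:empty,E:wait,S:empty,W:wait | queues: N=0 E=1 S=0 W=2
Step 5 [EW]: N:wait,E:car2-GO,S:wait,W:car1-GO | queues: N=0 E=0 S=0 W=1
Step 6 [EW]: N:wait,E:empty,S:wait,W:car3-GO | queues: N=0 E=0 S=0 W=0
Car 3 crosses at step 6

6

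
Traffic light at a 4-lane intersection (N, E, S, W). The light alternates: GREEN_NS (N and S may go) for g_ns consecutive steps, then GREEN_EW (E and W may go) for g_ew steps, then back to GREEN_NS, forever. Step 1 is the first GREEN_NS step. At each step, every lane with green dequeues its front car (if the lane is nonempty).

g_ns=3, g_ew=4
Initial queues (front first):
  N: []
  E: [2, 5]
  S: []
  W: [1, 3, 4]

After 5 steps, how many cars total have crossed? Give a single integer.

Step 1 [NS]: N:empty,E:wait,S:empty,W:wait | queues: N=0 E=2 S=0 W=3
Step 2 [NS]: N:empty,E:wait,S:empty,W:wait | queues: N=0 E=2 S=0 W=3
Step 3 [NS]: N:empty,E:wait,S:empty,W:wait | queues: N=0 E=2 S=0 W=3
Step 4 [EW]: N:wait,E:car2-GO,S:wait,W:car1-GO | queues: N=0 E=1 S=0 W=2
Step 5 [EW]: N:wait,E:car5-GO,S:wait,W:car3-GO | queues: N=0 E=0 S=0 W=1
Cars crossed by step 5: 4

Answer: 4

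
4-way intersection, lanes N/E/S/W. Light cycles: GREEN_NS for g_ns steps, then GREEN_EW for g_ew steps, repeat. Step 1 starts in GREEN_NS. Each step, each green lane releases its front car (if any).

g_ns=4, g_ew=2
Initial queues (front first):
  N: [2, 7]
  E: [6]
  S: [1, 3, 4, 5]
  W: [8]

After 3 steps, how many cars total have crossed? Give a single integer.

Answer: 5

Derivation:
Step 1 [NS]: N:car2-GO,E:wait,S:car1-GO,W:wait | queues: N=1 E=1 S=3 W=1
Step 2 [NS]: N:car7-GO,E:wait,S:car3-GO,W:wait | queues: N=0 E=1 S=2 W=1
Step 3 [NS]: N:empty,E:wait,S:car4-GO,W:wait | queues: N=0 E=1 S=1 W=1
Cars crossed by step 3: 5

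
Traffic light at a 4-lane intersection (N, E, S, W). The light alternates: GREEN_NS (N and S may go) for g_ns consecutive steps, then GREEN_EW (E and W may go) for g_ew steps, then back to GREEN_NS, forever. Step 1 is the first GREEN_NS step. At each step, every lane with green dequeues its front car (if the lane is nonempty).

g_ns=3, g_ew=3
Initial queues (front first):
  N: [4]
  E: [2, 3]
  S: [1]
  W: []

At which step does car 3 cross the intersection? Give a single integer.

Step 1 [NS]: N:car4-GO,E:wait,S:car1-GO,W:wait | queues: N=0 E=2 S=0 W=0
Step 2 [NS]: N:empty,E:wait,S:empty,W:wait | queues: N=0 E=2 S=0 W=0
Step 3 [NS]: N:empty,E:wait,S:empty,W:wait | queues: N=0 E=2 S=0 W=0
Step 4 [EW]: N:wait,E:car2-GO,S:wait,W:empty | queues: N=0 E=1 S=0 W=0
Step 5 [EW]: N:wait,E:car3-GO,S:wait,W:empty | queues: N=0 E=0 S=0 W=0
Car 3 crosses at step 5

5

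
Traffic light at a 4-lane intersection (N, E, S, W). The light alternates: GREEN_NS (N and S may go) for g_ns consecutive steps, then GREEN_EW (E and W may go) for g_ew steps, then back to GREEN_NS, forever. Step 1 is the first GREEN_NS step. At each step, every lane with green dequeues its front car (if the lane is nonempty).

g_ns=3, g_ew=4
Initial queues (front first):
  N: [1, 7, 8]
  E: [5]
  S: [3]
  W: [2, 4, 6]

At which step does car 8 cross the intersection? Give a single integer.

Step 1 [NS]: N:car1-GO,E:wait,S:car3-GO,W:wait | queues: N=2 E=1 S=0 W=3
Step 2 [NS]: N:car7-GO,E:wait,S:empty,W:wait | queues: N=1 E=1 S=0 W=3
Step 3 [NS]: N:car8-GO,E:wait,S:empty,W:wait | queues: N=0 E=1 S=0 W=3
Step 4 [EW]: N:wait,E:car5-GO,S:wait,W:car2-GO | queues: N=0 E=0 S=0 W=2
Step 5 [EW]: N:wait,E:empty,S:wait,W:car4-GO | queues: N=0 E=0 S=0 W=1
Step 6 [EW]: N:wait,E:empty,S:wait,W:car6-GO | queues: N=0 E=0 S=0 W=0
Car 8 crosses at step 3

3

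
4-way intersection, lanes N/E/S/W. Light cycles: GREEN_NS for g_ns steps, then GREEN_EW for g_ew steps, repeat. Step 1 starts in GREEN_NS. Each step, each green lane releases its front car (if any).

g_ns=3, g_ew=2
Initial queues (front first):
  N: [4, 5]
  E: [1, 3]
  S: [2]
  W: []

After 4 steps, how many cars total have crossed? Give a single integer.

Step 1 [NS]: N:car4-GO,E:wait,S:car2-GO,W:wait | queues: N=1 E=2 S=0 W=0
Step 2 [NS]: N:car5-GO,E:wait,S:empty,W:wait | queues: N=0 E=2 S=0 W=0
Step 3 [NS]: N:empty,E:wait,S:empty,W:wait | queues: N=0 E=2 S=0 W=0
Step 4 [EW]: N:wait,E:car1-GO,S:wait,W:empty | queues: N=0 E=1 S=0 W=0
Cars crossed by step 4: 4

Answer: 4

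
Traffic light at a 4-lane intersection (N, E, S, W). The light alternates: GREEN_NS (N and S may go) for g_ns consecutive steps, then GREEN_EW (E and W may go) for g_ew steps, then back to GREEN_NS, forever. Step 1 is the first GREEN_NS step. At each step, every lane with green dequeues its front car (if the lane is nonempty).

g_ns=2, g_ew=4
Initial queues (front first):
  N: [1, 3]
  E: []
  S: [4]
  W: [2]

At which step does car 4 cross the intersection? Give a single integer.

Step 1 [NS]: N:car1-GO,E:wait,S:car4-GO,W:wait | queues: N=1 E=0 S=0 W=1
Step 2 [NS]: N:car3-GO,E:wait,S:empty,W:wait | queues: N=0 E=0 S=0 W=1
Step 3 [EW]: N:wait,E:empty,S:wait,W:car2-GO | queues: N=0 E=0 S=0 W=0
Car 4 crosses at step 1

1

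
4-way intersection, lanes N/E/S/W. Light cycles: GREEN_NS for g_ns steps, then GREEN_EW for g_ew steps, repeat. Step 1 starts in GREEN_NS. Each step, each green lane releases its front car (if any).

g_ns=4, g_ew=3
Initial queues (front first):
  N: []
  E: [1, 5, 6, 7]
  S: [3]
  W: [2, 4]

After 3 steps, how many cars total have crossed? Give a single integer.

Step 1 [NS]: N:empty,E:wait,S:car3-GO,W:wait | queues: N=0 E=4 S=0 W=2
Step 2 [NS]: N:empty,E:wait,S:empty,W:wait | queues: N=0 E=4 S=0 W=2
Step 3 [NS]: N:empty,E:wait,S:empty,W:wait | queues: N=0 E=4 S=0 W=2
Cars crossed by step 3: 1

Answer: 1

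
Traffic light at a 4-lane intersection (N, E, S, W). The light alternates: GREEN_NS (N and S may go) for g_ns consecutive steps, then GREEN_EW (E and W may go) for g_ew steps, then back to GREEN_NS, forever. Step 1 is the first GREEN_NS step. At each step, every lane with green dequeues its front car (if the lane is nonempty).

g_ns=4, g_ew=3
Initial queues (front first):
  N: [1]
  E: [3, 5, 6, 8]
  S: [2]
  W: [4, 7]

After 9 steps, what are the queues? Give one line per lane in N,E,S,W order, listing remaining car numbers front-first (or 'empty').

Step 1 [NS]: N:car1-GO,E:wait,S:car2-GO,W:wait | queues: N=0 E=4 S=0 W=2
Step 2 [NS]: N:empty,E:wait,S:empty,W:wait | queues: N=0 E=4 S=0 W=2
Step 3 [NS]: N:empty,E:wait,S:empty,W:wait | queues: N=0 E=4 S=0 W=2
Step 4 [NS]: N:empty,E:wait,S:empty,W:wait | queues: N=0 E=4 S=0 W=2
Step 5 [EW]: N:wait,E:car3-GO,S:wait,W:car4-GO | queues: N=0 E=3 S=0 W=1
Step 6 [EW]: N:wait,E:car5-GO,S:wait,W:car7-GO | queues: N=0 E=2 S=0 W=0
Step 7 [EW]: N:wait,E:car6-GO,S:wait,W:empty | queues: N=0 E=1 S=0 W=0
Step 8 [NS]: N:empty,E:wait,S:empty,W:wait | queues: N=0 E=1 S=0 W=0
Step 9 [NS]: N:empty,E:wait,S:empty,W:wait | queues: N=0 E=1 S=0 W=0

N: empty
E: 8
S: empty
W: empty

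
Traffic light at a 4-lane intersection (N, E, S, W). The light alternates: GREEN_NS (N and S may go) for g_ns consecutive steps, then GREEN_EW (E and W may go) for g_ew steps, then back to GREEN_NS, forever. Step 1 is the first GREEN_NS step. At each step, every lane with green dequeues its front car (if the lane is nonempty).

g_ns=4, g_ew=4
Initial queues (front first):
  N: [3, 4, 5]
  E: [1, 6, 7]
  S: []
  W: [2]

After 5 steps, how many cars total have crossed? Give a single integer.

Answer: 5

Derivation:
Step 1 [NS]: N:car3-GO,E:wait,S:empty,W:wait | queues: N=2 E=3 S=0 W=1
Step 2 [NS]: N:car4-GO,E:wait,S:empty,W:wait | queues: N=1 E=3 S=0 W=1
Step 3 [NS]: N:car5-GO,E:wait,S:empty,W:wait | queues: N=0 E=3 S=0 W=1
Step 4 [NS]: N:empty,E:wait,S:empty,W:wait | queues: N=0 E=3 S=0 W=1
Step 5 [EW]: N:wait,E:car1-GO,S:wait,W:car2-GO | queues: N=0 E=2 S=0 W=0
Cars crossed by step 5: 5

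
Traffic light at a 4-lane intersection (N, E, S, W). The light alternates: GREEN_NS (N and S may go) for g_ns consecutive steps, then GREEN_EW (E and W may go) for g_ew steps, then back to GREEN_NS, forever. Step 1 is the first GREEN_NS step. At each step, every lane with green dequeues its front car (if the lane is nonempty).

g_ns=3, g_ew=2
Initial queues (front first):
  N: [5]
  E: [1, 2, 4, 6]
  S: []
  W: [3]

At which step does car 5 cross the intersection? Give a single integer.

Step 1 [NS]: N:car5-GO,E:wait,S:empty,W:wait | queues: N=0 E=4 S=0 W=1
Step 2 [NS]: N:empty,E:wait,S:empty,W:wait | queues: N=0 E=4 S=0 W=1
Step 3 [NS]: N:empty,E:wait,S:empty,W:wait | queues: N=0 E=4 S=0 W=1
Step 4 [EW]: N:wait,E:car1-GO,S:wait,W:car3-GO | queues: N=0 E=3 S=0 W=0
Step 5 [EW]: N:wait,E:car2-GO,S:wait,W:empty | queues: N=0 E=2 S=0 W=0
Step 6 [NS]: N:empty,E:wait,S:empty,W:wait | queues: N=0 E=2 S=0 W=0
Step 7 [NS]: N:empty,E:wait,S:empty,W:wait | queues: N=0 E=2 S=0 W=0
Step 8 [NS]: N:empty,E:wait,S:empty,W:wait | queues: N=0 E=2 S=0 W=0
Step 9 [EW]: N:wait,E:car4-GO,S:wait,W:empty | queues: N=0 E=1 S=0 W=0
Step 10 [EW]: N:wait,E:car6-GO,S:wait,W:empty | queues: N=0 E=0 S=0 W=0
Car 5 crosses at step 1

1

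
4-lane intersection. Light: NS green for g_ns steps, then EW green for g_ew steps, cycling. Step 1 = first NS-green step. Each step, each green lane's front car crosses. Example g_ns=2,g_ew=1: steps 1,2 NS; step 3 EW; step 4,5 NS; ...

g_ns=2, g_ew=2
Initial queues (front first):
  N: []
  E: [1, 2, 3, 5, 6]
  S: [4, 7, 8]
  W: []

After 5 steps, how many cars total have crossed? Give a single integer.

Answer: 5

Derivation:
Step 1 [NS]: N:empty,E:wait,S:car4-GO,W:wait | queues: N=0 E=5 S=2 W=0
Step 2 [NS]: N:empty,E:wait,S:car7-GO,W:wait | queues: N=0 E=5 S=1 W=0
Step 3 [EW]: N:wait,E:car1-GO,S:wait,W:empty | queues: N=0 E=4 S=1 W=0
Step 4 [EW]: N:wait,E:car2-GO,S:wait,W:empty | queues: N=0 E=3 S=1 W=0
Step 5 [NS]: N:empty,E:wait,S:car8-GO,W:wait | queues: N=0 E=3 S=0 W=0
Cars crossed by step 5: 5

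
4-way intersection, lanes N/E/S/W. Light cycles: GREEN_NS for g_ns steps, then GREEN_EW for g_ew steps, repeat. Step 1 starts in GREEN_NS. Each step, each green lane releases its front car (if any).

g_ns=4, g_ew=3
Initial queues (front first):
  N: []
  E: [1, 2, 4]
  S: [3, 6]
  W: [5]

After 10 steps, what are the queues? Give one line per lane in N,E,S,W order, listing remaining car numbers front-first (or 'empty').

Step 1 [NS]: N:empty,E:wait,S:car3-GO,W:wait | queues: N=0 E=3 S=1 W=1
Step 2 [NS]: N:empty,E:wait,S:car6-GO,W:wait | queues: N=0 E=3 S=0 W=1
Step 3 [NS]: N:empty,E:wait,S:empty,W:wait | queues: N=0 E=3 S=0 W=1
Step 4 [NS]: N:empty,E:wait,S:empty,W:wait | queues: N=0 E=3 S=0 W=1
Step 5 [EW]: N:wait,E:car1-GO,S:wait,W:car5-GO | queues: N=0 E=2 S=0 W=0
Step 6 [EW]: N:wait,E:car2-GO,S:wait,W:empty | queues: N=0 E=1 S=0 W=0
Step 7 [EW]: N:wait,E:car4-GO,S:wait,W:empty | queues: N=0 E=0 S=0 W=0

N: empty
E: empty
S: empty
W: empty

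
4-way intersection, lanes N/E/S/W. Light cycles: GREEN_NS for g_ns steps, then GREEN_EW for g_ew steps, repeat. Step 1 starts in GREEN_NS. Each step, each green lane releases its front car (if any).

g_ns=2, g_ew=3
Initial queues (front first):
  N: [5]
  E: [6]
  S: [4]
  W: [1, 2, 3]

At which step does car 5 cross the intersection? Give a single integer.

Step 1 [NS]: N:car5-GO,E:wait,S:car4-GO,W:wait | queues: N=0 E=1 S=0 W=3
Step 2 [NS]: N:empty,E:wait,S:empty,W:wait | queues: N=0 E=1 S=0 W=3
Step 3 [EW]: N:wait,E:car6-GO,S:wait,W:car1-GO | queues: N=0 E=0 S=0 W=2
Step 4 [EW]: N:wait,E:empty,S:wait,W:car2-GO | queues: N=0 E=0 S=0 W=1
Step 5 [EW]: N:wait,E:empty,S:wait,W:car3-GO | queues: N=0 E=0 S=0 W=0
Car 5 crosses at step 1

1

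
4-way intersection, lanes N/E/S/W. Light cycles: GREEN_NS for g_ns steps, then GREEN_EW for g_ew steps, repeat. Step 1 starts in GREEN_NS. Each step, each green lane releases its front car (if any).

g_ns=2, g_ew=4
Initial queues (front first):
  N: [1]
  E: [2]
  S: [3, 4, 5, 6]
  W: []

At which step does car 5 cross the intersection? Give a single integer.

Step 1 [NS]: N:car1-GO,E:wait,S:car3-GO,W:wait | queues: N=0 E=1 S=3 W=0
Step 2 [NS]: N:empty,E:wait,S:car4-GO,W:wait | queues: N=0 E=1 S=2 W=0
Step 3 [EW]: N:wait,E:car2-GO,S:wait,W:empty | queues: N=0 E=0 S=2 W=0
Step 4 [EW]: N:wait,E:empty,S:wait,W:empty | queues: N=0 E=0 S=2 W=0
Step 5 [EW]: N:wait,E:empty,S:wait,W:empty | queues: N=0 E=0 S=2 W=0
Step 6 [EW]: N:wait,E:empty,S:wait,W:empty | queues: N=0 E=0 S=2 W=0
Step 7 [NS]: N:empty,E:wait,S:car5-GO,W:wait | queues: N=0 E=0 S=1 W=0
Step 8 [NS]: N:empty,E:wait,S:car6-GO,W:wait | queues: N=0 E=0 S=0 W=0
Car 5 crosses at step 7

7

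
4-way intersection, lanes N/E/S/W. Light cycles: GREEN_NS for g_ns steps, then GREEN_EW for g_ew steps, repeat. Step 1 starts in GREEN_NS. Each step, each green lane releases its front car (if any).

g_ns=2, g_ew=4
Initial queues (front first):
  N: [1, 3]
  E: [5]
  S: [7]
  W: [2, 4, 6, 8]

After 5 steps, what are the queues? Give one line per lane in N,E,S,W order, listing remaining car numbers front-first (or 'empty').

Step 1 [NS]: N:car1-GO,E:wait,S:car7-GO,W:wait | queues: N=1 E=1 S=0 W=4
Step 2 [NS]: N:car3-GO,E:wait,S:empty,W:wait | queues: N=0 E=1 S=0 W=4
Step 3 [EW]: N:wait,E:car5-GO,S:wait,W:car2-GO | queues: N=0 E=0 S=0 W=3
Step 4 [EW]: N:wait,E:empty,S:wait,W:car4-GO | queues: N=0 E=0 S=0 W=2
Step 5 [EW]: N:wait,E:empty,S:wait,W:car6-GO | queues: N=0 E=0 S=0 W=1

N: empty
E: empty
S: empty
W: 8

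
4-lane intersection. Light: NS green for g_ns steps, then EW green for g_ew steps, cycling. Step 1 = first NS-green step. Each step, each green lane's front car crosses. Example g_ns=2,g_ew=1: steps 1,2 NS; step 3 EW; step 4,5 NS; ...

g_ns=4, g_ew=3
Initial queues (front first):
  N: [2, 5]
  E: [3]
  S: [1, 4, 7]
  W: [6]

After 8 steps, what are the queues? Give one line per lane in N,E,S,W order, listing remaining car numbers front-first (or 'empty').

Step 1 [NS]: N:car2-GO,E:wait,S:car1-GO,W:wait | queues: N=1 E=1 S=2 W=1
Step 2 [NS]: N:car5-GO,E:wait,S:car4-GO,W:wait | queues: N=0 E=1 S=1 W=1
Step 3 [NS]: N:empty,E:wait,S:car7-GO,W:wait | queues: N=0 E=1 S=0 W=1
Step 4 [NS]: N:empty,E:wait,S:empty,W:wait | queues: N=0 E=1 S=0 W=1
Step 5 [EW]: N:wait,E:car3-GO,S:wait,W:car6-GO | queues: N=0 E=0 S=0 W=0

N: empty
E: empty
S: empty
W: empty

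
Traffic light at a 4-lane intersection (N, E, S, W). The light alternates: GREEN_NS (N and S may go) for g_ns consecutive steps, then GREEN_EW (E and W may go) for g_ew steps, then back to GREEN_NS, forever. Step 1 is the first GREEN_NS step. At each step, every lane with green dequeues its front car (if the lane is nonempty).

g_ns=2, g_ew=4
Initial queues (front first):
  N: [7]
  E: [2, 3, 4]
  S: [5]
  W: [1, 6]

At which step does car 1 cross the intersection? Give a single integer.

Step 1 [NS]: N:car7-GO,E:wait,S:car5-GO,W:wait | queues: N=0 E=3 S=0 W=2
Step 2 [NS]: N:empty,E:wait,S:empty,W:wait | queues: N=0 E=3 S=0 W=2
Step 3 [EW]: N:wait,E:car2-GO,S:wait,W:car1-GO | queues: N=0 E=2 S=0 W=1
Step 4 [EW]: N:wait,E:car3-GO,S:wait,W:car6-GO | queues: N=0 E=1 S=0 W=0
Step 5 [EW]: N:wait,E:car4-GO,S:wait,W:empty | queues: N=0 E=0 S=0 W=0
Car 1 crosses at step 3

3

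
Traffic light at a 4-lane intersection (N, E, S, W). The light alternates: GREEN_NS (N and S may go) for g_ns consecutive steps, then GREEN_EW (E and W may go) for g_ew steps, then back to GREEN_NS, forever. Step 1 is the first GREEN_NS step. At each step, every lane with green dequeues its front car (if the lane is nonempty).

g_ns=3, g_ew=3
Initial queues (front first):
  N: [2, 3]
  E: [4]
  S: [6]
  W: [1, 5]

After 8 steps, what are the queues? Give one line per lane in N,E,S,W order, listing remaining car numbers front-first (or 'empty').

Step 1 [NS]: N:car2-GO,E:wait,S:car6-GO,W:wait | queues: N=1 E=1 S=0 W=2
Step 2 [NS]: N:car3-GO,E:wait,S:empty,W:wait | queues: N=0 E=1 S=0 W=2
Step 3 [NS]: N:empty,E:wait,S:empty,W:wait | queues: N=0 E=1 S=0 W=2
Step 4 [EW]: N:wait,E:car4-GO,S:wait,W:car1-GO | queues: N=0 E=0 S=0 W=1
Step 5 [EW]: N:wait,E:empty,S:wait,W:car5-GO | queues: N=0 E=0 S=0 W=0

N: empty
E: empty
S: empty
W: empty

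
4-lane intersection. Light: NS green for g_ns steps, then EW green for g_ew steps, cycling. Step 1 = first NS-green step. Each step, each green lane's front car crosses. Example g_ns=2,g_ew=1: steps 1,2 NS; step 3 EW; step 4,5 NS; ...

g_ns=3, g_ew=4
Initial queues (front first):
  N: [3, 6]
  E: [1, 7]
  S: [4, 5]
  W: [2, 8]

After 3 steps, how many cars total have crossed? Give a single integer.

Answer: 4

Derivation:
Step 1 [NS]: N:car3-GO,E:wait,S:car4-GO,W:wait | queues: N=1 E=2 S=1 W=2
Step 2 [NS]: N:car6-GO,E:wait,S:car5-GO,W:wait | queues: N=0 E=2 S=0 W=2
Step 3 [NS]: N:empty,E:wait,S:empty,W:wait | queues: N=0 E=2 S=0 W=2
Cars crossed by step 3: 4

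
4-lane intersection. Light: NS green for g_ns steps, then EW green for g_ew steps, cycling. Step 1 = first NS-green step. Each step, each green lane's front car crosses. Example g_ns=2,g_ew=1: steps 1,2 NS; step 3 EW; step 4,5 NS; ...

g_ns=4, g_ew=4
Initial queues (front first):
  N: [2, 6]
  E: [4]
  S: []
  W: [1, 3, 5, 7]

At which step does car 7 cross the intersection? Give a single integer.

Step 1 [NS]: N:car2-GO,E:wait,S:empty,W:wait | queues: N=1 E=1 S=0 W=4
Step 2 [NS]: N:car6-GO,E:wait,S:empty,W:wait | queues: N=0 E=1 S=0 W=4
Step 3 [NS]: N:empty,E:wait,S:empty,W:wait | queues: N=0 E=1 S=0 W=4
Step 4 [NS]: N:empty,E:wait,S:empty,W:wait | queues: N=0 E=1 S=0 W=4
Step 5 [EW]: N:wait,E:car4-GO,S:wait,W:car1-GO | queues: N=0 E=0 S=0 W=3
Step 6 [EW]: N:wait,E:empty,S:wait,W:car3-GO | queues: N=0 E=0 S=0 W=2
Step 7 [EW]: N:wait,E:empty,S:wait,W:car5-GO | queues: N=0 E=0 S=0 W=1
Step 8 [EW]: N:wait,E:empty,S:wait,W:car7-GO | queues: N=0 E=0 S=0 W=0
Car 7 crosses at step 8

8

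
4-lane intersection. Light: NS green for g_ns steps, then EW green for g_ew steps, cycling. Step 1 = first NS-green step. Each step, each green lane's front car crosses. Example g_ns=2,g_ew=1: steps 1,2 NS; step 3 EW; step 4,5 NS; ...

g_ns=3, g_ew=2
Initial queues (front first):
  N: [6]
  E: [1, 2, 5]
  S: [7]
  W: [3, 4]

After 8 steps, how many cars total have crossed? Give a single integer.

Step 1 [NS]: N:car6-GO,E:wait,S:car7-GO,W:wait | queues: N=0 E=3 S=0 W=2
Step 2 [NS]: N:empty,E:wait,S:empty,W:wait | queues: N=0 E=3 S=0 W=2
Step 3 [NS]: N:empty,E:wait,S:empty,W:wait | queues: N=0 E=3 S=0 W=2
Step 4 [EW]: N:wait,E:car1-GO,S:wait,W:car3-GO | queues: N=0 E=2 S=0 W=1
Step 5 [EW]: N:wait,E:car2-GO,S:wait,W:car4-GO | queues: N=0 E=1 S=0 W=0
Step 6 [NS]: N:empty,E:wait,S:empty,W:wait | queues: N=0 E=1 S=0 W=0
Step 7 [NS]: N:empty,E:wait,S:empty,W:wait | queues: N=0 E=1 S=0 W=0
Step 8 [NS]: N:empty,E:wait,S:empty,W:wait | queues: N=0 E=1 S=0 W=0
Cars crossed by step 8: 6

Answer: 6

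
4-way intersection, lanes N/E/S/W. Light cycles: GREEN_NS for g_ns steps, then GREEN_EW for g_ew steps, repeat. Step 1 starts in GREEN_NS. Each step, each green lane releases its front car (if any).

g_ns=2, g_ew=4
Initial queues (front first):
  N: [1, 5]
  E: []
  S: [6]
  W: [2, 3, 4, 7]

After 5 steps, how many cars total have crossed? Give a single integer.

Answer: 6

Derivation:
Step 1 [NS]: N:car1-GO,E:wait,S:car6-GO,W:wait | queues: N=1 E=0 S=0 W=4
Step 2 [NS]: N:car5-GO,E:wait,S:empty,W:wait | queues: N=0 E=0 S=0 W=4
Step 3 [EW]: N:wait,E:empty,S:wait,W:car2-GO | queues: N=0 E=0 S=0 W=3
Step 4 [EW]: N:wait,E:empty,S:wait,W:car3-GO | queues: N=0 E=0 S=0 W=2
Step 5 [EW]: N:wait,E:empty,S:wait,W:car4-GO | queues: N=0 E=0 S=0 W=1
Cars crossed by step 5: 6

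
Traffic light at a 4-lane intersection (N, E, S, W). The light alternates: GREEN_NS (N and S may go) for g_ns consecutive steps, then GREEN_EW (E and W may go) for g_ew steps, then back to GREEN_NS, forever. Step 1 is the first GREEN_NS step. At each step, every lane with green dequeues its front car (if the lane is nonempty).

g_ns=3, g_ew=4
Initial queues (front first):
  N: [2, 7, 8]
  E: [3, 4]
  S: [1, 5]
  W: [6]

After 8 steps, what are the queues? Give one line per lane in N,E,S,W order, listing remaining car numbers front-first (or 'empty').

Step 1 [NS]: N:car2-GO,E:wait,S:car1-GO,W:wait | queues: N=2 E=2 S=1 W=1
Step 2 [NS]: N:car7-GO,E:wait,S:car5-GO,W:wait | queues: N=1 E=2 S=0 W=1
Step 3 [NS]: N:car8-GO,E:wait,S:empty,W:wait | queues: N=0 E=2 S=0 W=1
Step 4 [EW]: N:wait,E:car3-GO,S:wait,W:car6-GO | queues: N=0 E=1 S=0 W=0
Step 5 [EW]: N:wait,E:car4-GO,S:wait,W:empty | queues: N=0 E=0 S=0 W=0

N: empty
E: empty
S: empty
W: empty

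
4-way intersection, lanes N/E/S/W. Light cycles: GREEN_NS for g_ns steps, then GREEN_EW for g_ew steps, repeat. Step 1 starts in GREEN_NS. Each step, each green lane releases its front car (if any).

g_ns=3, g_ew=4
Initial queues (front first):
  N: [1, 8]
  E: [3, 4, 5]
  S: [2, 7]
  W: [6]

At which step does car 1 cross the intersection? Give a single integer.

Step 1 [NS]: N:car1-GO,E:wait,S:car2-GO,W:wait | queues: N=1 E=3 S=1 W=1
Step 2 [NS]: N:car8-GO,E:wait,S:car7-GO,W:wait | queues: N=0 E=3 S=0 W=1
Step 3 [NS]: N:empty,E:wait,S:empty,W:wait | queues: N=0 E=3 S=0 W=1
Step 4 [EW]: N:wait,E:car3-GO,S:wait,W:car6-GO | queues: N=0 E=2 S=0 W=0
Step 5 [EW]: N:wait,E:car4-GO,S:wait,W:empty | queues: N=0 E=1 S=0 W=0
Step 6 [EW]: N:wait,E:car5-GO,S:wait,W:empty | queues: N=0 E=0 S=0 W=0
Car 1 crosses at step 1

1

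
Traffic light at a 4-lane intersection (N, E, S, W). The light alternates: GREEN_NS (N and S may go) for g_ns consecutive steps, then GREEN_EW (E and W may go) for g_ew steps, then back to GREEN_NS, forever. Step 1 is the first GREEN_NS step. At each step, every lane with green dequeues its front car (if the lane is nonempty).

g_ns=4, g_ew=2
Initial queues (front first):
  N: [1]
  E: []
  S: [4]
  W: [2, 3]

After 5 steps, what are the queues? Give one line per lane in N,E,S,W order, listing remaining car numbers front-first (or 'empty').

Step 1 [NS]: N:car1-GO,E:wait,S:car4-GO,W:wait | queues: N=0 E=0 S=0 W=2
Step 2 [NS]: N:empty,E:wait,S:empty,W:wait | queues: N=0 E=0 S=0 W=2
Step 3 [NS]: N:empty,E:wait,S:empty,W:wait | queues: N=0 E=0 S=0 W=2
Step 4 [NS]: N:empty,E:wait,S:empty,W:wait | queues: N=0 E=0 S=0 W=2
Step 5 [EW]: N:wait,E:empty,S:wait,W:car2-GO | queues: N=0 E=0 S=0 W=1

N: empty
E: empty
S: empty
W: 3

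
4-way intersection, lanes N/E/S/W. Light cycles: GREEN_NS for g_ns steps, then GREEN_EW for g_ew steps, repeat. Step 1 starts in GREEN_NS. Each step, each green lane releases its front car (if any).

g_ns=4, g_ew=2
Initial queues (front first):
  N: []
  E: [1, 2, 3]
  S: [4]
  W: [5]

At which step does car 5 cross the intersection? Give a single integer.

Step 1 [NS]: N:empty,E:wait,S:car4-GO,W:wait | queues: N=0 E=3 S=0 W=1
Step 2 [NS]: N:empty,E:wait,S:empty,W:wait | queues: N=0 E=3 S=0 W=1
Step 3 [NS]: N:empty,E:wait,S:empty,W:wait | queues: N=0 E=3 S=0 W=1
Step 4 [NS]: N:empty,E:wait,S:empty,W:wait | queues: N=0 E=3 S=0 W=1
Step 5 [EW]: N:wait,E:car1-GO,S:wait,W:car5-GO | queues: N=0 E=2 S=0 W=0
Step 6 [EW]: N:wait,E:car2-GO,S:wait,W:empty | queues: N=0 E=1 S=0 W=0
Step 7 [NS]: N:empty,E:wait,S:empty,W:wait | queues: N=0 E=1 S=0 W=0
Step 8 [NS]: N:empty,E:wait,S:empty,W:wait | queues: N=0 E=1 S=0 W=0
Step 9 [NS]: N:empty,E:wait,S:empty,W:wait | queues: N=0 E=1 S=0 W=0
Step 10 [NS]: N:empty,E:wait,S:empty,W:wait | queues: N=0 E=1 S=0 W=0
Step 11 [EW]: N:wait,E:car3-GO,S:wait,W:empty | queues: N=0 E=0 S=0 W=0
Car 5 crosses at step 5

5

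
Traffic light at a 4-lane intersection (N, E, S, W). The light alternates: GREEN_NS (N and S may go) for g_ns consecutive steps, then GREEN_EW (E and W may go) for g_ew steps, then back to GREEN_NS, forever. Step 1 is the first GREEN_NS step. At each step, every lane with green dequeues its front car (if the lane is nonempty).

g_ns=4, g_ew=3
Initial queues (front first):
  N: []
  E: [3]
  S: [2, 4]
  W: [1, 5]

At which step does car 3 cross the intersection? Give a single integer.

Step 1 [NS]: N:empty,E:wait,S:car2-GO,W:wait | queues: N=0 E=1 S=1 W=2
Step 2 [NS]: N:empty,E:wait,S:car4-GO,W:wait | queues: N=0 E=1 S=0 W=2
Step 3 [NS]: N:empty,E:wait,S:empty,W:wait | queues: N=0 E=1 S=0 W=2
Step 4 [NS]: N:empty,E:wait,S:empty,W:wait | queues: N=0 E=1 S=0 W=2
Step 5 [EW]: N:wait,E:car3-GO,S:wait,W:car1-GO | queues: N=0 E=0 S=0 W=1
Step 6 [EW]: N:wait,E:empty,S:wait,W:car5-GO | queues: N=0 E=0 S=0 W=0
Car 3 crosses at step 5

5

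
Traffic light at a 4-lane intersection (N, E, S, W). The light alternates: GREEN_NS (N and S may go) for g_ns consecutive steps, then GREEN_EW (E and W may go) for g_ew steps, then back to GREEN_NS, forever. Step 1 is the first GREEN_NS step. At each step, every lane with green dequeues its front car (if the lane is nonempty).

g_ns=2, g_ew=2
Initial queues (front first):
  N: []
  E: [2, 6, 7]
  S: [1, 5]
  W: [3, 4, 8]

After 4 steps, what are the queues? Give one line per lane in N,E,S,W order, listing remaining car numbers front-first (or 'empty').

Step 1 [NS]: N:empty,E:wait,S:car1-GO,W:wait | queues: N=0 E=3 S=1 W=3
Step 2 [NS]: N:empty,E:wait,S:car5-GO,W:wait | queues: N=0 E=3 S=0 W=3
Step 3 [EW]: N:wait,E:car2-GO,S:wait,W:car3-GO | queues: N=0 E=2 S=0 W=2
Step 4 [EW]: N:wait,E:car6-GO,S:wait,W:car4-GO | queues: N=0 E=1 S=0 W=1

N: empty
E: 7
S: empty
W: 8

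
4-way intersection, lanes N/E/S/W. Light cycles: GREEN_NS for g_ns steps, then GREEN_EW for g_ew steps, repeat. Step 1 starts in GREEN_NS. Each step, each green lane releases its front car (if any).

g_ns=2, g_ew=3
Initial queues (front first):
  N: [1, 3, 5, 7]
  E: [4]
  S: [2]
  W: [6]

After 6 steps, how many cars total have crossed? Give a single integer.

Answer: 6

Derivation:
Step 1 [NS]: N:car1-GO,E:wait,S:car2-GO,W:wait | queues: N=3 E=1 S=0 W=1
Step 2 [NS]: N:car3-GO,E:wait,S:empty,W:wait | queues: N=2 E=1 S=0 W=1
Step 3 [EW]: N:wait,E:car4-GO,S:wait,W:car6-GO | queues: N=2 E=0 S=0 W=0
Step 4 [EW]: N:wait,E:empty,S:wait,W:empty | queues: N=2 E=0 S=0 W=0
Step 5 [EW]: N:wait,E:empty,S:wait,W:empty | queues: N=2 E=0 S=0 W=0
Step 6 [NS]: N:car5-GO,E:wait,S:empty,W:wait | queues: N=1 E=0 S=0 W=0
Cars crossed by step 6: 6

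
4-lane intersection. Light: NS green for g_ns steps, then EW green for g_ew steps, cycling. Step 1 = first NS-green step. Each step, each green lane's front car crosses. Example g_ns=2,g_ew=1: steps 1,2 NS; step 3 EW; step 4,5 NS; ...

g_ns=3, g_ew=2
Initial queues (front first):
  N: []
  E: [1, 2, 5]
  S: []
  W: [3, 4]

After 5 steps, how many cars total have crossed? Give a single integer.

Step 1 [NS]: N:empty,E:wait,S:empty,W:wait | queues: N=0 E=3 S=0 W=2
Step 2 [NS]: N:empty,E:wait,S:empty,W:wait | queues: N=0 E=3 S=0 W=2
Step 3 [NS]: N:empty,E:wait,S:empty,W:wait | queues: N=0 E=3 S=0 W=2
Step 4 [EW]: N:wait,E:car1-GO,S:wait,W:car3-GO | queues: N=0 E=2 S=0 W=1
Step 5 [EW]: N:wait,E:car2-GO,S:wait,W:car4-GO | queues: N=0 E=1 S=0 W=0
Cars crossed by step 5: 4

Answer: 4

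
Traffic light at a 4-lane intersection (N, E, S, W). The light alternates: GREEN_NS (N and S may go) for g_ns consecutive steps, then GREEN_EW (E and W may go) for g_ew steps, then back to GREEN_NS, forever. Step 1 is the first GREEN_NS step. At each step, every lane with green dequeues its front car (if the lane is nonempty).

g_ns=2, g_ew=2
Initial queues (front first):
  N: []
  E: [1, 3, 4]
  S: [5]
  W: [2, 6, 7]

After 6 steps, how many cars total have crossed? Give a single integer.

Answer: 5

Derivation:
Step 1 [NS]: N:empty,E:wait,S:car5-GO,W:wait | queues: N=0 E=3 S=0 W=3
Step 2 [NS]: N:empty,E:wait,S:empty,W:wait | queues: N=0 E=3 S=0 W=3
Step 3 [EW]: N:wait,E:car1-GO,S:wait,W:car2-GO | queues: N=0 E=2 S=0 W=2
Step 4 [EW]: N:wait,E:car3-GO,S:wait,W:car6-GO | queues: N=0 E=1 S=0 W=1
Step 5 [NS]: N:empty,E:wait,S:empty,W:wait | queues: N=0 E=1 S=0 W=1
Step 6 [NS]: N:empty,E:wait,S:empty,W:wait | queues: N=0 E=1 S=0 W=1
Cars crossed by step 6: 5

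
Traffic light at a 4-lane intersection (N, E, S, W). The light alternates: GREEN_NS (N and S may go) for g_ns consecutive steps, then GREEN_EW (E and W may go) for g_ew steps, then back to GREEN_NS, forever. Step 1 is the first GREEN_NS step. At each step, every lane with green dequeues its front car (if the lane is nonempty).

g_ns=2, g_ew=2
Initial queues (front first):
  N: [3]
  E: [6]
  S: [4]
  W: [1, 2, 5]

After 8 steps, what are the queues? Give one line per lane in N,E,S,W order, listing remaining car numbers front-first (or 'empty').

Step 1 [NS]: N:car3-GO,E:wait,S:car4-GO,W:wait | queues: N=0 E=1 S=0 W=3
Step 2 [NS]: N:empty,E:wait,S:empty,W:wait | queues: N=0 E=1 S=0 W=3
Step 3 [EW]: N:wait,E:car6-GO,S:wait,W:car1-GO | queues: N=0 E=0 S=0 W=2
Step 4 [EW]: N:wait,E:empty,S:wait,W:car2-GO | queues: N=0 E=0 S=0 W=1
Step 5 [NS]: N:empty,E:wait,S:empty,W:wait | queues: N=0 E=0 S=0 W=1
Step 6 [NS]: N:empty,E:wait,S:empty,W:wait | queues: N=0 E=0 S=0 W=1
Step 7 [EW]: N:wait,E:empty,S:wait,W:car5-GO | queues: N=0 E=0 S=0 W=0

N: empty
E: empty
S: empty
W: empty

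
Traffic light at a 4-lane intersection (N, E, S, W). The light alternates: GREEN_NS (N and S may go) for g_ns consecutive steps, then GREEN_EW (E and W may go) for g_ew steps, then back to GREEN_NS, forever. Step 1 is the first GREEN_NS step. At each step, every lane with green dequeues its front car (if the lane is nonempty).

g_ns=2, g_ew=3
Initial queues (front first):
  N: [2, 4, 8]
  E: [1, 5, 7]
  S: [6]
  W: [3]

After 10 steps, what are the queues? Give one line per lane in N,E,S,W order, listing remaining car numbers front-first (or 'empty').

Step 1 [NS]: N:car2-GO,E:wait,S:car6-GO,W:wait | queues: N=2 E=3 S=0 W=1
Step 2 [NS]: N:car4-GO,E:wait,S:empty,W:wait | queues: N=1 E=3 S=0 W=1
Step 3 [EW]: N:wait,E:car1-GO,S:wait,W:car3-GO | queues: N=1 E=2 S=0 W=0
Step 4 [EW]: N:wait,E:car5-GO,S:wait,W:empty | queues: N=1 E=1 S=0 W=0
Step 5 [EW]: N:wait,E:car7-GO,S:wait,W:empty | queues: N=1 E=0 S=0 W=0
Step 6 [NS]: N:car8-GO,E:wait,S:empty,W:wait | queues: N=0 E=0 S=0 W=0

N: empty
E: empty
S: empty
W: empty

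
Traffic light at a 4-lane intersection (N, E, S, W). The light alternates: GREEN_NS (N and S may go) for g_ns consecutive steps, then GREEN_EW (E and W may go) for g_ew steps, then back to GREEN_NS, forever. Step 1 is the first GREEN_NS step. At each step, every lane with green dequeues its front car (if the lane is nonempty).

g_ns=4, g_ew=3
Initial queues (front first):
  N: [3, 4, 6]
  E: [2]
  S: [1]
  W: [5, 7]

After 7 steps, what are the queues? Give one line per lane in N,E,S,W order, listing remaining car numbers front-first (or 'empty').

Step 1 [NS]: N:car3-GO,E:wait,S:car1-GO,W:wait | queues: N=2 E=1 S=0 W=2
Step 2 [NS]: N:car4-GO,E:wait,S:empty,W:wait | queues: N=1 E=1 S=0 W=2
Step 3 [NS]: N:car6-GO,E:wait,S:empty,W:wait | queues: N=0 E=1 S=0 W=2
Step 4 [NS]: N:empty,E:wait,S:empty,W:wait | queues: N=0 E=1 S=0 W=2
Step 5 [EW]: N:wait,E:car2-GO,S:wait,W:car5-GO | queues: N=0 E=0 S=0 W=1
Step 6 [EW]: N:wait,E:empty,S:wait,W:car7-GO | queues: N=0 E=0 S=0 W=0

N: empty
E: empty
S: empty
W: empty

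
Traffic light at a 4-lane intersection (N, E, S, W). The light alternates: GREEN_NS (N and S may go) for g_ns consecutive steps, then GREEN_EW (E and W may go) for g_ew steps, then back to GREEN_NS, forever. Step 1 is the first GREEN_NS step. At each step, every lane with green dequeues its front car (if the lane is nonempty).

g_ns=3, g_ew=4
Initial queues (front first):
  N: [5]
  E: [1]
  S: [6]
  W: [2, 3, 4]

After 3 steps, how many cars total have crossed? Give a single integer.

Answer: 2

Derivation:
Step 1 [NS]: N:car5-GO,E:wait,S:car6-GO,W:wait | queues: N=0 E=1 S=0 W=3
Step 2 [NS]: N:empty,E:wait,S:empty,W:wait | queues: N=0 E=1 S=0 W=3
Step 3 [NS]: N:empty,E:wait,S:empty,W:wait | queues: N=0 E=1 S=0 W=3
Cars crossed by step 3: 2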